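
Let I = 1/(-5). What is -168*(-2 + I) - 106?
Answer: 1318/5 ≈ 263.60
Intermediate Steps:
I = -⅕ ≈ -0.20000
-168*(-2 + I) - 106 = -168*(-2 - ⅕) - 106 = -168*(-11)/5 - 106 = -24*(-77/5) - 106 = 1848/5 - 106 = 1318/5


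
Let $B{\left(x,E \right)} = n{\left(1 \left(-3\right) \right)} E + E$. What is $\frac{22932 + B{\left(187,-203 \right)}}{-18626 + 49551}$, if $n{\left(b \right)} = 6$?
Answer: $\frac{21511}{30925} \approx 0.69559$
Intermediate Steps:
$B{\left(x,E \right)} = 7 E$ ($B{\left(x,E \right)} = 6 E + E = 7 E$)
$\frac{22932 + B{\left(187,-203 \right)}}{-18626 + 49551} = \frac{22932 + 7 \left(-203\right)}{-18626 + 49551} = \frac{22932 - 1421}{30925} = 21511 \cdot \frac{1}{30925} = \frac{21511}{30925}$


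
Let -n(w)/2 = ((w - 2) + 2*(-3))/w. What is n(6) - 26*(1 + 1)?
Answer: -154/3 ≈ -51.333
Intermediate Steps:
n(w) = -2*(-8 + w)/w (n(w) = -2*((w - 2) + 2*(-3))/w = -2*((-2 + w) - 6)/w = -2*(-8 + w)/w)
n(6) - 26*(1 + 1) = (-2 + 16/6) - 26*(1 + 1) = (-2 + 16*(1/6)) - 26*2 = (-2 + 8/3) - 13*4 = 2/3 - 52 = -154/3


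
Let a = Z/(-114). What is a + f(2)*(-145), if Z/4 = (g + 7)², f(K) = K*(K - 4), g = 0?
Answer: 32962/57 ≈ 578.28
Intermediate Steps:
f(K) = K*(-4 + K)
Z = 196 (Z = 4*(0 + 7)² = 4*7² = 4*49 = 196)
a = -98/57 (a = 196/(-114) = 196*(-1/114) = -98/57 ≈ -1.7193)
a + f(2)*(-145) = -98/57 + (2*(-4 + 2))*(-145) = -98/57 + (2*(-2))*(-145) = -98/57 - 4*(-145) = -98/57 + 580 = 32962/57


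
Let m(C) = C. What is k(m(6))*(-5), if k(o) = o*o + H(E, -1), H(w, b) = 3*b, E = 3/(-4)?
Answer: -165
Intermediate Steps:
E = -¾ (E = 3*(-¼) = -¾ ≈ -0.75000)
k(o) = -3 + o² (k(o) = o*o + 3*(-1) = o² - 3 = -3 + o²)
k(m(6))*(-5) = (-3 + 6²)*(-5) = (-3 + 36)*(-5) = 33*(-5) = -165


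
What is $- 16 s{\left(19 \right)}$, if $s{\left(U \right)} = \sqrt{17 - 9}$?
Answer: $- 32 \sqrt{2} \approx -45.255$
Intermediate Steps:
$s{\left(U \right)} = 2 \sqrt{2}$ ($s{\left(U \right)} = \sqrt{8} = 2 \sqrt{2}$)
$- 16 s{\left(19 \right)} = - 16 \cdot 2 \sqrt{2} = - 32 \sqrt{2}$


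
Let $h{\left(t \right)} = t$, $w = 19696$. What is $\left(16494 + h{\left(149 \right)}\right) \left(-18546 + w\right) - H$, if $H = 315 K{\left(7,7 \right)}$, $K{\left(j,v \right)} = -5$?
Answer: $19141025$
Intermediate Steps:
$H = -1575$ ($H = 315 \left(-5\right) = -1575$)
$\left(16494 + h{\left(149 \right)}\right) \left(-18546 + w\right) - H = \left(16494 + 149\right) \left(-18546 + 19696\right) - -1575 = 16643 \cdot 1150 + 1575 = 19139450 + 1575 = 19141025$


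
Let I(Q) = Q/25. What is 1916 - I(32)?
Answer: 47868/25 ≈ 1914.7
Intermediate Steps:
I(Q) = Q/25 (I(Q) = Q*(1/25) = Q/25)
1916 - I(32) = 1916 - 32/25 = 47868/25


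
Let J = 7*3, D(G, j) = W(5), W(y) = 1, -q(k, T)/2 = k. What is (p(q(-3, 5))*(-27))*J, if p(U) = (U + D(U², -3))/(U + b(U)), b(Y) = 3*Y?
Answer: -1323/8 ≈ -165.38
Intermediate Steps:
q(k, T) = -2*k
D(G, j) = 1
J = 21
p(U) = (1 + U)/(4*U) (p(U) = (U + 1)/(U + 3*U) = (1 + U)/((4*U)) = (1 + U)*(1/(4*U)) = (1 + U)/(4*U))
(p(q(-3, 5))*(-27))*J = (((1 - 2*(-3))/(4*((-2*(-3)))))*(-27))*21 = (((¼)*(1 + 6)/6)*(-27))*21 = (((¼)*(⅙)*7)*(-27))*21 = ((7/24)*(-27))*21 = -63/8*21 = -1323/8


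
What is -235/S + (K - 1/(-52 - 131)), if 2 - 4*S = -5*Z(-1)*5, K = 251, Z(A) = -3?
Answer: 3525202/13359 ≈ 263.88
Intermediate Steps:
S = -73/4 (S = 1/2 - (-5*(-3))*5/4 = 1/2 - 15*5/4 = 1/2 - 1/4*75 = 1/2 - 75/4 = -73/4 ≈ -18.250)
-235/S + (K - 1/(-52 - 131)) = -235/(-73/4) + (251 - 1/(-52 - 131)) = -235*(-4/73) + (251 - 1/(-183)) = 940/73 + (251 - 1*(-1/183)) = 940/73 + (251 + 1/183) = 940/73 + 45934/183 = 3525202/13359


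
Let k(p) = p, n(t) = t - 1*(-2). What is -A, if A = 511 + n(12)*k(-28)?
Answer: -119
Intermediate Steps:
n(t) = 2 + t (n(t) = t + 2 = 2 + t)
A = 119 (A = 511 + (2 + 12)*(-28) = 511 + 14*(-28) = 511 - 392 = 119)
-A = -1*119 = -119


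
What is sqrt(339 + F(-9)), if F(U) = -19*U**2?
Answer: 20*I*sqrt(3) ≈ 34.641*I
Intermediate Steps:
sqrt(339 + F(-9)) = sqrt(339 - 19*(-9)**2) = sqrt(339 - 19*81) = sqrt(339 - 1539) = sqrt(-1200) = 20*I*sqrt(3)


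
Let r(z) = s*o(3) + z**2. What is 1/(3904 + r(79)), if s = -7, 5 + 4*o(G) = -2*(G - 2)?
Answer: 4/40629 ≈ 9.8452e-5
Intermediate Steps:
o(G) = -1/4 - G/2 (o(G) = -5/4 + (-2*(G - 2))/4 = -5/4 + (-2*(-2 + G))/4 = -5/4 + (4 - 2*G)/4 = -5/4 + (1 - G/2) = -1/4 - G/2)
r(z) = 49/4 + z**2 (r(z) = -7*(-1/4 - 1/2*3) + z**2 = -7*(-1/4 - 3/2) + z**2 = -7*(-7/4) + z**2 = 49/4 + z**2)
1/(3904 + r(79)) = 1/(3904 + (49/4 + 79**2)) = 1/(3904 + (49/4 + 6241)) = 1/(3904 + 25013/4) = 1/(40629/4) = 4/40629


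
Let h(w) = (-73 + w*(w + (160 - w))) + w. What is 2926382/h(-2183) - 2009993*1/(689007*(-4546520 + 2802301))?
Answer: -1758432010595531179/211234308942484344 ≈ -8.3246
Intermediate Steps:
h(w) = -73 + 161*w (h(w) = (-73 + w*160) + w = (-73 + 160*w) + w = -73 + 161*w)
2926382/h(-2183) - 2009993*1/(689007*(-4546520 + 2802301)) = 2926382/(-73 + 161*(-2183)) - 2009993*1/(689007*(-4546520 + 2802301)) = 2926382/(-73 - 351463) - 2009993/(689007/(1/(-1744219))) = 2926382/(-351536) - 2009993/(689007/(-1/1744219)) = 2926382*(-1/351536) - 2009993/(689007*(-1744219)) = -1463191/175768 - 2009993/(-1201779100533) = -1463191/175768 - 2009993*(-1/1201779100533) = -1463191/175768 + 2009993/1201779100533 = -1758432010595531179/211234308942484344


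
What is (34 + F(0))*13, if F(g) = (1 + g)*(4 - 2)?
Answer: 468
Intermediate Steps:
F(g) = 2 + 2*g (F(g) = (1 + g)*2 = 2 + 2*g)
(34 + F(0))*13 = (34 + (2 + 2*0))*13 = (34 + (2 + 0))*13 = (34 + 2)*13 = 36*13 = 468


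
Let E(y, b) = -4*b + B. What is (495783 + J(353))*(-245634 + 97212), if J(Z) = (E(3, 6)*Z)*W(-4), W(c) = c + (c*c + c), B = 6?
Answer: -66040517322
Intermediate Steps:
E(y, b) = 6 - 4*b (E(y, b) = -4*b + 6 = 6 - 4*b)
W(c) = c² + 2*c (W(c) = c + (c² + c) = c + (c + c²) = c² + 2*c)
J(Z) = -144*Z (J(Z) = ((6 - 4*6)*Z)*(-4*(2 - 4)) = ((6 - 24)*Z)*(-4*(-2)) = -18*Z*8 = -144*Z)
(495783 + J(353))*(-245634 + 97212) = (495783 - 144*353)*(-245634 + 97212) = (495783 - 50832)*(-148422) = 444951*(-148422) = -66040517322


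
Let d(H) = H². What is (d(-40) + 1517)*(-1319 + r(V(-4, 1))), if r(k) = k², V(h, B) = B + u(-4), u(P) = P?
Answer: -4083270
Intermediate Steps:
V(h, B) = -4 + B (V(h, B) = B - 4 = -4 + B)
(d(-40) + 1517)*(-1319 + r(V(-4, 1))) = ((-40)² + 1517)*(-1319 + (-4 + 1)²) = (1600 + 1517)*(-1319 + (-3)²) = 3117*(-1319 + 9) = 3117*(-1310) = -4083270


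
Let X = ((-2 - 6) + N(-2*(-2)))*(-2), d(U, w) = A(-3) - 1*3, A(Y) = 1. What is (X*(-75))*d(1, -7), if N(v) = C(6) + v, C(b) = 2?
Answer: 600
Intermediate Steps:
N(v) = 2 + v
d(U, w) = -2 (d(U, w) = 1 - 1*3 = 1 - 3 = -2)
X = 4 (X = ((-2 - 6) + (2 - 2*(-2)))*(-2) = (-8 + (2 + 4))*(-2) = (-8 + 6)*(-2) = -2*(-2) = 4)
(X*(-75))*d(1, -7) = (4*(-75))*(-2) = -300*(-2) = 600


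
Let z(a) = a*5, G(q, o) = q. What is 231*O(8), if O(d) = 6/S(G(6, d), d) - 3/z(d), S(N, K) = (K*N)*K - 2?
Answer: -104643/7640 ≈ -13.697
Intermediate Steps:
S(N, K) = -2 + N*K² (S(N, K) = N*K² - 2 = -2 + N*K²)
z(a) = 5*a
O(d) = 6/(-2 + 6*d²) - 3/(5*d) (O(d) = 6/(-2 + 6*d²) - 3*1/(5*d) = 6/(-2 + 6*d²) - 3/(5*d))
231*O(8) = 231*((3 - 9*8² + 15*8)/(-5*8 + 15*8³)) = 231*((3 - 9*64 + 120)/(-40 + 15*512)) = 231*((3 - 576 + 120)/(-40 + 7680)) = 231*(-453/7640) = -104643/7640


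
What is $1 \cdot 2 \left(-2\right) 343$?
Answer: $-1372$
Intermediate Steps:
$1 \cdot 2 \left(-2\right) 343 = 2 \left(-2\right) 343 = \left(-4\right) 343 = -1372$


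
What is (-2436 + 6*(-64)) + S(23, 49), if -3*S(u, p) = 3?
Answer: -2821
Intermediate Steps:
S(u, p) = -1 (S(u, p) = -⅓*3 = -1)
(-2436 + 6*(-64)) + S(23, 49) = (-2436 + 6*(-64)) - 1 = (-2436 - 384) - 1 = -2820 - 1 = -2821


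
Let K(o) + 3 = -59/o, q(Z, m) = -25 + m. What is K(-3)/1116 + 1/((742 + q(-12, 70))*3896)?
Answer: 38327737/2566369224 ≈ 0.014935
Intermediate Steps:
K(o) = -3 - 59/o
K(-3)/1116 + 1/((742 + q(-12, 70))*3896) = (-3 - 59/(-3))/1116 + 1/((742 + (-25 + 70))*3896) = (-3 - 59*(-1/3))*(1/1116) + (1/3896)/(742 + 45) = (-3 + 59/3)*(1/1116) + (1/3896)/787 = (50/3)*(1/1116) + (1/787)*(1/3896) = 25/1674 + 1/3066152 = 38327737/2566369224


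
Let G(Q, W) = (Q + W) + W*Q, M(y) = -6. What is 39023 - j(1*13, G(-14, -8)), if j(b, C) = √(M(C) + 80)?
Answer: 39023 - √74 ≈ 39014.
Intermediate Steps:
G(Q, W) = Q + W + Q*W (G(Q, W) = (Q + W) + Q*W = Q + W + Q*W)
j(b, C) = √74 (j(b, C) = √(-6 + 80) = √74)
39023 - j(1*13, G(-14, -8)) = 39023 - √74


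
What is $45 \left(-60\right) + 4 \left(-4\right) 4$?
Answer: $-2764$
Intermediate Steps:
$45 \left(-60\right) + 4 \left(-4\right) 4 = -2700 - 64 = -2764$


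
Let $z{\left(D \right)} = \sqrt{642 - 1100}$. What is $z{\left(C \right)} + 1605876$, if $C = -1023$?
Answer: $1605876 + i \sqrt{458} \approx 1.6059 \cdot 10^{6} + 21.401 i$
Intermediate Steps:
$z{\left(D \right)} = i \sqrt{458}$ ($z{\left(D \right)} = \sqrt{-458} = i \sqrt{458}$)
$z{\left(C \right)} + 1605876 = i \sqrt{458} + 1605876 = 1605876 + i \sqrt{458}$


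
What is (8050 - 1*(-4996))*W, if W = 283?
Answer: 3692018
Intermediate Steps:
(8050 - 1*(-4996))*W = (8050 - 1*(-4996))*283 = (8050 + 4996)*283 = 13046*283 = 3692018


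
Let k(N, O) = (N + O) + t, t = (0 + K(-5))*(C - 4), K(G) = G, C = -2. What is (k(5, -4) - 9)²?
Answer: 484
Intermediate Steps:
t = 30 (t = (0 - 5)*(-2 - 4) = -5*(-6) = 30)
k(N, O) = 30 + N + O (k(N, O) = (N + O) + 30 = 30 + N + O)
(k(5, -4) - 9)² = ((30 + 5 - 4) - 9)² = (31 - 9)² = 22² = 484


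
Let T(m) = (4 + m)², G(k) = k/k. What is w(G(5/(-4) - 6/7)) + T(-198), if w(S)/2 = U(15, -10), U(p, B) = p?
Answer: 37666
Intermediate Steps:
G(k) = 1
w(S) = 30 (w(S) = 2*15 = 30)
w(G(5/(-4) - 6/7)) + T(-198) = 30 + (4 - 198)² = 30 + (-194)² = 30 + 37636 = 37666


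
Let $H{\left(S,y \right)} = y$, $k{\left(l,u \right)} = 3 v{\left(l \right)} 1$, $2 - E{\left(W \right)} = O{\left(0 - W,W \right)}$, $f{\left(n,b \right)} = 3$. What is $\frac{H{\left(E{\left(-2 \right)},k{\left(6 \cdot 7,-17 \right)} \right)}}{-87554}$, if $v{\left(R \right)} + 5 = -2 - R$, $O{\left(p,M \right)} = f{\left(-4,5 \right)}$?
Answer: $\frac{147}{87554} \approx 0.001679$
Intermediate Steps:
$O{\left(p,M \right)} = 3$
$v{\left(R \right)} = -7 - R$ ($v{\left(R \right)} = -5 - \left(2 + R\right) = -7 - R$)
$E{\left(W \right)} = -1$ ($E{\left(W \right)} = 2 - 3 = -1$)
$k{\left(l,u \right)} = -21 - 3 l$ ($k{\left(l,u \right)} = 3 \left(-7 - l\right) 1 = \left(-21 - 3 l\right) 1 = -21 - 3 l$)
$\frac{H{\left(E{\left(-2 \right)},k{\left(6 \cdot 7,-17 \right)} \right)}}{-87554} = \frac{-21 - 3 \cdot 6 \cdot 7}{-87554} = \left(-21 - 126\right) \left(- \frac{1}{87554}\right) = \left(-147\right) \left(- \frac{1}{87554}\right) = \frac{147}{87554}$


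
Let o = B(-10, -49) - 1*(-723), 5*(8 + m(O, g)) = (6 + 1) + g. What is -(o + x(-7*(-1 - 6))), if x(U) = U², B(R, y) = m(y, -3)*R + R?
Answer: -3186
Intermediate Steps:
m(O, g) = -33/5 + g/5 (m(O, g) = -8 + ((6 + 1) + g)/5 = -8 + (7 + g)/5 = -8 + (7/5 + g/5) = -33/5 + g/5)
B(R, y) = -31*R/5 (B(R, y) = (-33/5 + (⅕)*(-3))*R + R = (-33/5 - ⅗)*R + R = -36*R/5 + R = -31*R/5)
o = 785 (o = -31/5*(-10) - 1*(-723) = 62 + 723 = 785)
-(o + x(-7*(-1 - 6))) = -(785 + (-7*(-1 - 6))²) = -(785 + (-7*(-7))²) = -(785 + 49²) = -(785 + 2401) = -1*3186 = -3186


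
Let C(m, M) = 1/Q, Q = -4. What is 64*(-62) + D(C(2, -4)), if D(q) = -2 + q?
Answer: -15881/4 ≈ -3970.3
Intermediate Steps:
C(m, M) = -¼ (C(m, M) = 1/(-4) = -¼)
64*(-62) + D(C(2, -4)) = 64*(-62) + (-2 - ¼) = -3968 - 9/4 = -15881/4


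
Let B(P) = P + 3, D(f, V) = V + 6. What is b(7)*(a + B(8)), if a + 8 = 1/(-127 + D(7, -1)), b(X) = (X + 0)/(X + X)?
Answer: 365/244 ≈ 1.4959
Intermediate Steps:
D(f, V) = 6 + V
b(X) = 1/2 (b(X) = X/((2*X)) = X*(1/(2*X)) = 1/2)
B(P) = 3 + P
a = -977/122 (a = -8 + 1/(-127 + (6 - 1)) = -8 + 1/(-127 + 5) = -8 + 1/(-122) = -8 - 1/122 = -977/122 ≈ -8.0082)
b(7)*(a + B(8)) = (-977/122 + (3 + 8))/2 = (-977/122 + 11)/2 = (1/2)*(365/122) = 365/244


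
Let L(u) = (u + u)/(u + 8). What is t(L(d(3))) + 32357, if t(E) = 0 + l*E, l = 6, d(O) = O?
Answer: 355963/11 ≈ 32360.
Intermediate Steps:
L(u) = 2*u/(8 + u) (L(u) = (2*u)/(8 + u) = 2*u/(8 + u))
t(E) = 6*E (t(E) = 0 + 6*E = 6*E)
t(L(d(3))) + 32357 = 6*(2*3/(8 + 3)) + 32357 = 6*(2*3/11) + 32357 = 6*(2*3*(1/11)) + 32357 = 6*(6/11) + 32357 = 36/11 + 32357 = 355963/11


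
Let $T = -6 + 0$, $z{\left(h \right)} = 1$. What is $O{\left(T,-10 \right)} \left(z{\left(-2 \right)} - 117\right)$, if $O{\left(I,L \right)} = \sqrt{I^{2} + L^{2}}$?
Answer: $- 232 \sqrt{34} \approx -1352.8$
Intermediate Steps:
$T = -6$
$O{\left(T,-10 \right)} \left(z{\left(-2 \right)} - 117\right) = \sqrt{\left(-6\right)^{2} + \left(-10\right)^{2}} \left(1 - 117\right) = \sqrt{36 + 100} \left(-116\right) = \sqrt{136} \left(-116\right) = 2 \sqrt{34} \left(-116\right) = - 232 \sqrt{34}$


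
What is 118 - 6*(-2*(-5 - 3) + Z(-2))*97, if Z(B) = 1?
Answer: -9776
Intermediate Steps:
118 - 6*(-2*(-5 - 3) + Z(-2))*97 = 118 - 6*(-2*(-5 - 3) + 1)*97 = 118 - 6*(-2*(-8) + 1)*97 = 118 - 6*(16 + 1)*97 = 118 - 6*17*97 = 118 - 102*97 = 118 - 9894 = -9776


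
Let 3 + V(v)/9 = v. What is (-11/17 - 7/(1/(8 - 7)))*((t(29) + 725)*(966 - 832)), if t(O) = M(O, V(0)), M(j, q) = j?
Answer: -13134680/17 ≈ -7.7263e+5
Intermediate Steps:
V(v) = -27 + 9*v
t(O) = O
(-11/17 - 7/(1/(8 - 7)))*((t(29) + 725)*(966 - 832)) = (-11/17 - 7/(1/(8 - 7)))*((29 + 725)*(966 - 832)) = (-11*1/17 - 7/(1/1))*(754*134) = (-11/17 - 7/1)*101036 = (-11/17 - 7*1)*101036 = (-11/17 - 7)*101036 = -130/17*101036 = -13134680/17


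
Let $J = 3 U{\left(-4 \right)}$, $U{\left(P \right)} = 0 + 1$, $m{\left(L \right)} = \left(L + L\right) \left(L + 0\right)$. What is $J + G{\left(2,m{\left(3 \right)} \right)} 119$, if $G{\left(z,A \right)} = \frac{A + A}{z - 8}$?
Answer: $-711$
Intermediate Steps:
$m{\left(L \right)} = 2 L^{2}$ ($m{\left(L \right)} = 2 L L = 2 L^{2}$)
$G{\left(z,A \right)} = \frac{2 A}{-8 + z}$
$U{\left(P \right)} = 1$
$J = 3$ ($J = 3 \cdot 1 = 3$)
$J + G{\left(2,m{\left(3 \right)} \right)} 119 = 3 + \frac{2 \cdot 2 \cdot 3^{2}}{-8 + 2} \cdot 119 = 3 + \frac{2 \cdot 2 \cdot 9}{-6} \cdot 119 = 3 + 2 \cdot 18 \left(- \frac{1}{6}\right) 119 = 3 - 714 = -711$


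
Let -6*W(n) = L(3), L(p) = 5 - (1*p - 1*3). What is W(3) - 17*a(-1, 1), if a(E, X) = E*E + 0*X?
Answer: -107/6 ≈ -17.833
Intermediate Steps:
a(E, X) = E² (a(E, X) = E² + 0 = E²)
L(p) = 8 - p (L(p) = 5 - (p - 3) = 5 - (-3 + p) = 5 + (3 - p) = 8 - p)
W(n) = -⅚ (W(n) = -(8 - 1*3)/6 = -(8 - 3)/6 = -⅙*5 = -⅚)
W(3) - 17*a(-1, 1) = -⅚ - 17*(-1)² = -⅚ - 17*1 = -⅚ - 17 = -107/6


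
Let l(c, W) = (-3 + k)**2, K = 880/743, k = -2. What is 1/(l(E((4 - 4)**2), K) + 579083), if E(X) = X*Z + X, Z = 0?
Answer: 1/579108 ≈ 1.7268e-6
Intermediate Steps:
E(X) = X (E(X) = X*0 + X = 0 + X = X)
K = 880/743 (K = 880*(1/743) = 880/743 ≈ 1.1844)
l(c, W) = 25 (l(c, W) = (-3 - 2)**2 = (-5)**2 = 25)
1/(l(E((4 - 4)**2), K) + 579083) = 1/(25 + 579083) = 1/579108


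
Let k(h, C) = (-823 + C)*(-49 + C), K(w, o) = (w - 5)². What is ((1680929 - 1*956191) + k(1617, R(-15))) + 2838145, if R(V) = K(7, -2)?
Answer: 3599738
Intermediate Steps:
K(w, o) = (-5 + w)²
R(V) = 4 (R(V) = (-5 + 7)² = 2² = 4)
((1680929 - 1*956191) + k(1617, R(-15))) + 2838145 = ((1680929 - 1*956191) + (40327 + 4² - 872*4)) + 2838145 = ((1680929 - 956191) + (40327 + 16 - 3488)) + 2838145 = (724738 + 36855) + 2838145 = 761593 + 2838145 = 3599738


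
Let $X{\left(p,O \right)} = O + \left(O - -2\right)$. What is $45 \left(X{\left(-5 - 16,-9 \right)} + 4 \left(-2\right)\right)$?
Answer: $-1080$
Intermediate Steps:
$X{\left(p,O \right)} = 2 + 2 O$ ($X{\left(p,O \right)} = O + \left(O + 2\right) = O + \left(2 + O\right) = 2 + 2 O$)
$45 \left(X{\left(-5 - 16,-9 \right)} + 4 \left(-2\right)\right) = 45 \left(\left(2 + 2 \left(-9\right)\right) + 4 \left(-2\right)\right) = 45 \left(\left(2 - 18\right) - 8\right) = 45 \left(-16 - 8\right) = 45 \left(-24\right) = -1080$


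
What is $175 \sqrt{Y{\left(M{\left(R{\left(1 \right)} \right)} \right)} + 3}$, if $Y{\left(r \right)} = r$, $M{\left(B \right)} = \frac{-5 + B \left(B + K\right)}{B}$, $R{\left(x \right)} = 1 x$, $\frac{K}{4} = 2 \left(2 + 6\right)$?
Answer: $525 \sqrt{7} \approx 1389.0$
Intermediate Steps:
$K = 64$ ($K = 4 \cdot 2 \left(2 + 6\right) = 4 \cdot 2 \cdot 8 = 4 \cdot 16 = 64$)
$R{\left(x \right)} = x$
$M{\left(B \right)} = \frac{-5 + B \left(64 + B\right)}{B}$ ($M{\left(B \right)} = \frac{-5 + B \left(B + 64\right)}{B} = \frac{-5 + B \left(64 + B\right)}{B}$)
$175 \sqrt{Y{\left(M{\left(R{\left(1 \right)} \right)} \right)} + 3} = 175 \sqrt{\left(64 + 1 - \frac{5}{1}\right) + 3} = 175 \sqrt{\left(64 + 1 - 5\right) + 3} = 175 \sqrt{60 + 3} = 175 \sqrt{63} = 175 \cdot 3 \sqrt{7} = 525 \sqrt{7}$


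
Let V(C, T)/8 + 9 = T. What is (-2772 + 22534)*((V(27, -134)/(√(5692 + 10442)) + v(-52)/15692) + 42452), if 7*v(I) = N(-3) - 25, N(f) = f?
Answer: 3291147571590/3923 - 11303864*√16134/8067 ≈ 8.3876e+8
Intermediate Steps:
V(C, T) = -72 + 8*T
v(I) = -4 (v(I) = (-3 - 25)/7 = (⅐)*(-28) = -4)
(-2772 + 22534)*((V(27, -134)/(√(5692 + 10442)) + v(-52)/15692) + 42452) = (-2772 + 22534)*(((-72 + 8*(-134))/(√(5692 + 10442)) - 4/15692) + 42452) = 19762*(((-72 - 1072)/(√16134) - 4*1/15692) + 42452) = 19762*((-572*√16134/8067 - 1/3923) + 42452) = 19762*((-1/3923 - 572*√16134/8067) + 42452) = 19762*(166539195/3923 - 572*√16134/8067) = 3291147571590/3923 - 11303864*√16134/8067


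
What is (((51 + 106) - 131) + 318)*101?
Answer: 34744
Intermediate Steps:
(((51 + 106) - 131) + 318)*101 = ((157 - 131) + 318)*101 = (26 + 318)*101 = 344*101 = 34744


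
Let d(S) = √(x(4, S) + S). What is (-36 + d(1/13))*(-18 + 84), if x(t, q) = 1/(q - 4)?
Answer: -2376 + 22*I*√78234/221 ≈ -2376.0 + 27.844*I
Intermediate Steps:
x(t, q) = 1/(-4 + q)
d(S) = √(S + 1/(-4 + S)) (d(S) = √(1/(-4 + S) + S) = √(S + 1/(-4 + S)))
(-36 + d(1/13))*(-18 + 84) = (-36 + √((1 + (-4 + 1/13)/13)/(-4 + 1/13)))*(-18 + 84) = (-36 + √((1 + (-4 + 1/13)/13)/(-4 + 1/13)))*66 = (-36 + √((1 + (1/13)*(-51/13))/(-51/13)))*66 = (-36 + √(-13*(1 - 51/169)/51))*66 = (-36 + √(-13/51*118/169))*66 = (-36 + √(-118/663))*66 = (-36 + I*√78234/663)*66 = -2376 + 22*I*√78234/221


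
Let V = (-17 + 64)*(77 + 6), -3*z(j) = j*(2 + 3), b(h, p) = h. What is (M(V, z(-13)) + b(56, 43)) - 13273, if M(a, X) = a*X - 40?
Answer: 213794/3 ≈ 71265.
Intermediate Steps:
z(j) = -5*j/3 (z(j) = -j*(2 + 3)/3 = -j*5/3 = -5*j/3)
V = 3901 (V = 47*83 = 3901)
M(a, X) = -40 + X*a (M(a, X) = X*a - 40 = -40 + X*a)
(M(V, z(-13)) + b(56, 43)) - 13273 = ((-40 - 5/3*(-13)*3901) + 56) - 13273 = ((-40 + (65/3)*3901) + 56) - 13273 = ((-40 + 253565/3) + 56) - 13273 = (253445/3 + 56) - 13273 = 253613/3 - 13273 = 213794/3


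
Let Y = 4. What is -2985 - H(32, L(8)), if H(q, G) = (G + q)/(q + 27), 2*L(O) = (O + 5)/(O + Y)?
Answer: -4227541/1416 ≈ -2985.6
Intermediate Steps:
L(O) = (5 + O)/(2*(4 + O)) (L(O) = ((O + 5)/(O + 4))/2 = ((5 + O)/(4 + O))/2 = (5 + O)/(2*(4 + O)))
H(q, G) = (G + q)/(27 + q)
-2985 - H(32, L(8)) = -2985 - ((5 + 8)/(2*(4 + 8)) + 32)/(27 + 32) = -2985 - ((1/2)*13/12 + 32)/59 = -2985 - ((1/2)*(1/12)*13 + 32)/59 = -2985 - (13/24 + 32)/59 = -2985 - 781/(59*24) = -2985 - 1*781/1416 = -2985 - 781/1416 = -4227541/1416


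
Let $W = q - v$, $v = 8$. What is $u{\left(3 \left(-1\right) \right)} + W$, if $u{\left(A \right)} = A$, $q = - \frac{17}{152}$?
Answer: $- \frac{1689}{152} \approx -11.112$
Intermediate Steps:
$q = - \frac{17}{152}$ ($q = \left(-17\right) \frac{1}{152} = - \frac{17}{152} \approx -0.11184$)
$W = - \frac{1233}{152}$ ($W = - \frac{17}{152} - 8 = - \frac{1233}{152} \approx -8.1118$)
$u{\left(3 \left(-1\right) \right)} + W = 3 \left(-1\right) - \frac{1233}{152} = -3 - \frac{1233}{152} = - \frac{1689}{152}$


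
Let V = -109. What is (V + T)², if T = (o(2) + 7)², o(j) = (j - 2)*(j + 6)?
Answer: 3600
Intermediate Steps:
o(j) = (-2 + j)*(6 + j)
T = 49 (T = ((-12 + 2² + 4*2) + 7)² = ((-12 + 4 + 8) + 7)² = (0 + 7)² = 7² = 49)
(V + T)² = (-109 + 49)² = (-60)² = 3600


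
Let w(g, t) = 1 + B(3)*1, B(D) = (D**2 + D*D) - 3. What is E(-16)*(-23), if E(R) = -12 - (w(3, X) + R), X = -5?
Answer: 276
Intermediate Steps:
B(D) = -3 + 2*D**2 (B(D) = (D**2 + D**2) - 3 = 2*D**2 - 3 = -3 + 2*D**2)
w(g, t) = 16 (w(g, t) = 1 + (-3 + 2*3**2)*1 = 1 + (-3 + 2*9)*1 = 1 + (-3 + 18)*1 = 1 + 15*1 = 1 + 15 = 16)
E(R) = -28 - R (E(R) = -12 - (16 + R) = -12 + (-16 - R) = -28 - R)
E(-16)*(-23) = (-28 - 1*(-16))*(-23) = (-28 + 16)*(-23) = -12*(-23) = 276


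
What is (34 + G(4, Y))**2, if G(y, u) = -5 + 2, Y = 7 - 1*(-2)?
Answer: 961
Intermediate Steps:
Y = 9 (Y = 7 + 2 = 9)
G(y, u) = -3
(34 + G(4, Y))**2 = (34 - 3)**2 = 31**2 = 961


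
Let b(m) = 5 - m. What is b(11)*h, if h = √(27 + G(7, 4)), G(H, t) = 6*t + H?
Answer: -6*√58 ≈ -45.695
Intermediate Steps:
G(H, t) = H + 6*t
h = √58 (h = √(27 + (7 + 6*4)) = √(27 + (7 + 24)) = √(27 + 31) = √58 ≈ 7.6158)
b(11)*h = (5 - 1*11)*√58 = (5 - 11)*√58 = -6*√58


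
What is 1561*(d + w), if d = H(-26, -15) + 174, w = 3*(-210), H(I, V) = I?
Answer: -752402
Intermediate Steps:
w = -630
d = 148 (d = -26 + 174 = 148)
1561*(d + w) = 1561*(148 - 630) = 1561*(-482) = -752402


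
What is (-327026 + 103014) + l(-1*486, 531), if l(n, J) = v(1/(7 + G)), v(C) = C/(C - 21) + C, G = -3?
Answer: -74371905/332 ≈ -2.2401e+5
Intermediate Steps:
v(C) = C + C/(-21 + C) (v(C) = C/(-21 + C) + C = C + C/(-21 + C))
l(n, J) = 79/332 (l(n, J) = (-20 + 1/(7 - 3))/((7 - 3)*(-21 + 1/(7 - 3))) = (-20 + 1/4)/(4*(-21 + 1/4)) = (1/4)*(-79/4)/(-83/4) = (1/4)*(-4/83)*(-79/4) = 79/332)
(-327026 + 103014) + l(-1*486, 531) = (-327026 + 103014) + 79/332 = -224012 + 79/332 = -74371905/332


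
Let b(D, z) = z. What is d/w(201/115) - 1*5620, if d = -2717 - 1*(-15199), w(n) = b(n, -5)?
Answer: -40582/5 ≈ -8116.4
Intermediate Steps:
w(n) = -5
d = 12482 (d = -2717 + 15199 = 12482)
d/w(201/115) - 1*5620 = 12482/(-5) - 1*5620 = 12482*(-1/5) - 5620 = -12482/5 - 5620 = -40582/5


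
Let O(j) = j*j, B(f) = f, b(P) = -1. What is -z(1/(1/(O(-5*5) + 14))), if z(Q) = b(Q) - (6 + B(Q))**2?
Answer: 416026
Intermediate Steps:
O(j) = j**2
z(Q) = -1 - (6 + Q)**2
-z(1/(1/(O(-5*5) + 14))) = -(-1 - (6 + 1/(1/((-5*5)**2 + 14)))**2) = -(-1 - (6 + 1/(1/((-25)**2 + 14)))**2) = -(-1 - (6 + 1/(1/(625 + 14)))**2) = -(-1 - (6 + 1/(1/639))**2) = -(-1 - (6 + 639)**2) = -(-1 - 1*645**2) = -(-1 - 1*416025) = -(-1 - 416025) = -1*(-416026) = 416026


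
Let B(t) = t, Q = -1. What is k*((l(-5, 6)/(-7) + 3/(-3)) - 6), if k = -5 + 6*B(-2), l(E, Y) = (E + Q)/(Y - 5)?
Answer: 731/7 ≈ 104.43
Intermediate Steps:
l(E, Y) = (-1 + E)/(-5 + Y) (l(E, Y) = (E - 1)/(Y - 5) = (-1 + E)/(-5 + Y))
k = -17 (k = -5 + 6*(-2) = -5 - 12 = -17)
k*((l(-5, 6)/(-7) + 3/(-3)) - 6) = -17*((((-1 - 5)/(-5 + 6))/(-7) + 3/(-3)) - 6) = -17*(((-6/1)*(-⅐) + 3*(-⅓)) - 6) = -17*(((1*(-6))*(-⅐) - 1) - 6) = -17*((-6*(-⅐) - 1) - 6) = -17*((6/7 - 1) - 6) = -17*(-⅐ - 6) = -17*(-43/7) = 731/7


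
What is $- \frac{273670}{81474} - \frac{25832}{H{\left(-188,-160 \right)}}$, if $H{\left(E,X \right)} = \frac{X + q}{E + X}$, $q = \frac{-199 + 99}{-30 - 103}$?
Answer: $- \frac{4059032749463}{71900805} \approx -56453.0$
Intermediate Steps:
$q = \frac{100}{133}$ ($q = - \frac{100}{-133} = \left(-100\right) \left(- \frac{1}{133}\right) = \frac{100}{133} \approx 0.75188$)
$H{\left(E,X \right)} = \frac{\frac{100}{133} + X}{E + X}$ ($H{\left(E,X \right)} = \frac{X + \frac{100}{133}}{E + X} = \frac{\frac{100}{133} + X}{E + X}$)
$- \frac{273670}{81474} - \frac{25832}{H{\left(-188,-160 \right)}} = - \frac{273670}{81474} - \frac{25832}{\frac{1}{-188 - 160} \left(\frac{100}{133} - 160\right)} = \left(-273670\right) \frac{1}{81474} - \frac{25832}{\frac{1}{-348} \left(- \frac{21180}{133}\right)} = - \frac{136835}{40737} - \frac{25832}{\left(- \frac{1}{348}\right) \left(- \frac{21180}{133}\right)} = - \frac{136835}{40737} - \frac{25832}{\frac{1765}{3857}} = - \frac{136835}{40737} - \frac{99634024}{1765} = - \frac{4059032749463}{71900805}$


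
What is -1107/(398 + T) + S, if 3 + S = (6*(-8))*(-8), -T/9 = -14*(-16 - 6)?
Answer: 905601/2374 ≈ 381.47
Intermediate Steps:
T = -2772 (T = -(-126)*(-16 - 6) = -(-126)*(-22) = -9*308 = -2772)
S = 381 (S = -3 + (6*(-8))*(-8) = -3 - 48*(-8) = -3 + 384 = 381)
-1107/(398 + T) + S = -1107/(398 - 2772) + 381 = -1107/(-2374) + 381 = -1/2374*(-1107) + 381 = 1107/2374 + 381 = 905601/2374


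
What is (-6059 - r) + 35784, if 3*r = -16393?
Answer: 105568/3 ≈ 35189.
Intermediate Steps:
r = -16393/3 (r = (1/3)*(-16393) = -16393/3 ≈ -5464.3)
(-6059 - r) + 35784 = (-6059 - 1*(-16393/3)) + 35784 = (-6059 + 16393/3) + 35784 = -1784/3 + 35784 = 105568/3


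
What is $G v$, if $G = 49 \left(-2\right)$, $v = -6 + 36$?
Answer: $-2940$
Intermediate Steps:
$v = 30$
$G = -98$
$G v = \left(-98\right) 30 = -2940$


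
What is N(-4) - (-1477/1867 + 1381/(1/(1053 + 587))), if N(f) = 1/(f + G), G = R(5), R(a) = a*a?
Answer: -88797548996/39207 ≈ -2.2648e+6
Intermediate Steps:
R(a) = a²
G = 25 (G = 5² = 25)
N(f) = 1/(25 + f) (N(f) = 1/(f + 25) = 1/(25 + f))
N(-4) - (-1477/1867 + 1381/(1/(1053 + 587))) = 1/(25 - 4) - (-1477/1867 + 1381/(1/(1053 + 587))) = 1/21 - (-1477*1/1867 + 1381/(1/1640)) = 1/21 - (-1477/1867 + 1381/(1/1640)) = 1/21 - (-1477/1867 + 1381*1640) = 1/21 - (-1477/1867 + 2264840) = 1/21 - 1*4228454803/1867 = 1/21 - 4228454803/1867 = -88797548996/39207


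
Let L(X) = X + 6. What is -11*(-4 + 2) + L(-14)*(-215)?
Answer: 1742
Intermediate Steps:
L(X) = 6 + X
-11*(-4 + 2) + L(-14)*(-215) = -11*(-4 + 2) + (6 - 14)*(-215) = -11*(-2) - 8*(-215) = 22 + 1720 = 1742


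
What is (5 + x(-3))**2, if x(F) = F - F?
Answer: 25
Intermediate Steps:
x(F) = 0
(5 + x(-3))**2 = (5 + 0)**2 = 5**2 = 25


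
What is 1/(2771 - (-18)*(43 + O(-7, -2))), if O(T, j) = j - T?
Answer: 1/3635 ≈ 0.00027510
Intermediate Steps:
1/(2771 - (-18)*(43 + O(-7, -2))) = 1/(2771 - (-18)*(43 + (-2 - 1*(-7)))) = 1/(2771 - (-18)*(43 + (-2 + 7))) = 1/(2771 - (-18)*(43 + 5)) = 1/(2771 - (-18)*48) = 1/(2771 - 1*(-864)) = 1/(2771 + 864) = 1/3635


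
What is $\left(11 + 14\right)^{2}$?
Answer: $625$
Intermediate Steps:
$\left(11 + 14\right)^{2} = 25^{2} = 625$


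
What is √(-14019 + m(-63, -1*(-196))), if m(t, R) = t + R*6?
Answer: 3*I*√1434 ≈ 113.6*I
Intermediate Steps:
m(t, R) = t + 6*R
√(-14019 + m(-63, -1*(-196))) = √(-14019 + (-63 + 6*(-1*(-196)))) = √(-14019 + (-63 + 6*196)) = √(-14019 + (-63 + 1176)) = √(-14019 + 1113) = √(-12906) = 3*I*√1434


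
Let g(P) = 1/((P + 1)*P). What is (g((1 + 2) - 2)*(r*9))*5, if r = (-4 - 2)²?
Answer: 810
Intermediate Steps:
r = 36 (r = (-6)² = 36)
g(P) = 1/(P*(1 + P)) (g(P) = 1/((1 + P)*P) = 1/(P*(1 + P)))
(g((1 + 2) - 2)*(r*9))*5 = ((1/(((1 + 2) - 2)*(1 + ((1 + 2) - 2))))*(36*9))*5 = ((1/((3 - 2)*(1 + (3 - 2))))*324)*5 = ((1/(1*(1 + 1)))*324)*5 = ((1/2)*324)*5 = ((1*(½))*324)*5 = ((½)*324)*5 = 162*5 = 810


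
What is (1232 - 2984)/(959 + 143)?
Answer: -876/551 ≈ -1.5898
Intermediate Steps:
(1232 - 2984)/(959 + 143) = -1752/1102 = -1752*1/1102 = -876/551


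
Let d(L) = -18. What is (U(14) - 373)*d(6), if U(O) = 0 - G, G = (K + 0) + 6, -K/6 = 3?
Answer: 6498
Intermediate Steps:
K = -18 (K = -6*3 = -18)
G = -12 (G = (-18 + 0) + 6 = -18 + 6 = -12)
U(O) = 12 (U(O) = 0 - 1*(-12) = 0 + 12 = 12)
(U(14) - 373)*d(6) = (12 - 373)*(-18) = -361*(-18) = 6498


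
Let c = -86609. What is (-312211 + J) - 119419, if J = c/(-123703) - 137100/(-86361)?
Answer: -1537042798155047/3561038261 ≈ -4.3163e+5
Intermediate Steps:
J = 8146440383/3561038261 (J = -86609/(-123703) - 137100/(-86361) = -86609*(-1/123703) - 137100*(-1/86361) = 86609/123703 + 45700/28787 = 8146440383/3561038261 ≈ 2.2877)
(-312211 + J) - 119419 = (-312211 + 8146440383/3561038261) - 119419 = -1111787170064688/3561038261 - 119419 = -1537042798155047/3561038261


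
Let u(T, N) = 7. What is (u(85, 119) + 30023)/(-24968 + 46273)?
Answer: 6006/4261 ≈ 1.4095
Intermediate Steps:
(u(85, 119) + 30023)/(-24968 + 46273) = (7 + 30023)/(-24968 + 46273) = 30030/21305 = 30030*(1/21305) = 6006/4261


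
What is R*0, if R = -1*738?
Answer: 0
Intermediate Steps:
R = -738
R*0 = -738*0 = 0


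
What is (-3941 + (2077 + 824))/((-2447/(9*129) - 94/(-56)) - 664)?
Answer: 33808320/21599261 ≈ 1.5653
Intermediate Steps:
(-3941 + (2077 + 824))/((-2447/(9*129) - 94/(-56)) - 664) = (-3941 + 2901)/((-2447/1161 - 94*(-1/56)) - 664) = -1040/((-2447*1/1161 + 47/28) - 664) = -1040/((-2447/1161 + 47/28) - 664) = -1040/(-13949/32508 - 664) = -1040/(-21599261/32508) = -1040*(-32508/21599261) = 33808320/21599261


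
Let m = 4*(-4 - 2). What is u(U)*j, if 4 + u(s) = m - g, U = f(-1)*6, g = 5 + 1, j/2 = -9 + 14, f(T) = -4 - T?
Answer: -340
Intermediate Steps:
j = 10 (j = 2*(-9 + 14) = 2*5 = 10)
m = -24 (m = 4*(-6) = -24)
g = 6
U = -18 (U = (-4 - 1*(-1))*6 = (-4 + 1)*6 = -3*6 = -18)
u(s) = -34 (u(s) = -4 + (-24 - 1*6) = -4 + (-24 - 6) = -4 - 30 = -34)
u(U)*j = -34*10 = -340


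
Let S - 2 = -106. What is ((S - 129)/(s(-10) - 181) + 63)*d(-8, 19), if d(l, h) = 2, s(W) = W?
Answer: 24532/191 ≈ 128.44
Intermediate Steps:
S = -104 (S = 2 - 106 = -104)
((S - 129)/(s(-10) - 181) + 63)*d(-8, 19) = ((-104 - 129)/(-10 - 181) + 63)*2 = (-233/(-191) + 63)*2 = (-233*(-1/191) + 63)*2 = (233/191 + 63)*2 = (12266/191)*2 = 24532/191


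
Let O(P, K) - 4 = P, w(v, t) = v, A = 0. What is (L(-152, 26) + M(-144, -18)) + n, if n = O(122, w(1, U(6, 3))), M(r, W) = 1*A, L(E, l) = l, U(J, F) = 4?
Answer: 152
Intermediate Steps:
O(P, K) = 4 + P
M(r, W) = 0 (M(r, W) = 1*0 = 0)
n = 126 (n = 4 + 122 = 126)
(L(-152, 26) + M(-144, -18)) + n = (26 + 0) + 126 = 26 + 126 = 152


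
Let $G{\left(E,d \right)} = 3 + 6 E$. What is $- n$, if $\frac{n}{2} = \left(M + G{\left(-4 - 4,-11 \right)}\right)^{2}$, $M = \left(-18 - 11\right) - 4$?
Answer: $-12168$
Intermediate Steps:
$M = -33$ ($M = -29 - 4 = -33$)
$n = 12168$ ($n = 2 \left(-33 + \left(3 + 6 \left(-4 - 4\right)\right)\right)^{2} = 2 \left(-33 + \left(3 + 6 \left(-8\right)\right)\right)^{2} = 2 \left(-33 + \left(3 - 48\right)\right)^{2} = 2 \left(-33 - 45\right)^{2} = 2 \left(-78\right)^{2} = 2 \cdot 6084 = 12168$)
$- n = \left(-1\right) 12168 = -12168$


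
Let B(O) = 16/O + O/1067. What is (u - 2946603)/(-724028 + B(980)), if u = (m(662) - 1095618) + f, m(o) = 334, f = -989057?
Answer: 328791056440/47317883813 ≈ 6.9486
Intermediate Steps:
B(O) = 16/O + O/1067 (B(O) = 16/O + O*(1/1067) = 16/O + O/1067)
u = -2084341 (u = (334 - 1095618) - 989057 = -1095284 - 989057 = -2084341)
(u - 2946603)/(-724028 + B(980)) = (-2084341 - 2946603)/(-724028 + (16/980 + (1/1067)*980)) = -5030944/(-724028 + (16*(1/980) + 980/1067)) = -5030944/(-724028 + (4/245 + 980/1067)) = -5030944/(-724028 + 244368/261415) = -5030944/(-189271535252/261415) = -5030944*(-261415/189271535252) = 328791056440/47317883813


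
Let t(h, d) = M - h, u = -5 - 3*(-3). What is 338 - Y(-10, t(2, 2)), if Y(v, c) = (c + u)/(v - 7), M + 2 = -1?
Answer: 5745/17 ≈ 337.94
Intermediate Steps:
M = -3 (M = -2 - 1 = -3)
u = 4 (u = -5 + 9 = 4)
t(h, d) = -3 - h
Y(v, c) = (4 + c)/(-7 + v) (Y(v, c) = (c + 4)/(v - 7) = (4 + c)/(-7 + v))
338 - Y(-10, t(2, 2)) = 338 - (4 + (-3 - 1*2))/(-7 - 10) = 338 - (4 + (-3 - 2))/(-17) = 338 - (-1)*(4 - 5)/17 = 338 - (-1)*(-1)/17 = 338 - 1*1/17 = 338 - 1/17 = 5745/17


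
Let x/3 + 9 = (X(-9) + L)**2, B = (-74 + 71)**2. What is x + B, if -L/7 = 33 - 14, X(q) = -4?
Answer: 56289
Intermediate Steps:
L = -133 (L = -7*(33 - 14) = -7*19 = -133)
B = 9 (B = (-3)**2 = 9)
x = 56280 (x = -27 + 3*(-4 - 133)**2 = -27 + 3*(-137)**2 = -27 + 3*18769 = -27 + 56307 = 56280)
x + B = 56280 + 9 = 56289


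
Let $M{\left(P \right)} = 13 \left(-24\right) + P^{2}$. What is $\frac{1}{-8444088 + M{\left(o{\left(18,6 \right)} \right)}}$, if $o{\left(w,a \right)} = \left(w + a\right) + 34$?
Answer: $- \frac{1}{8441036} \approx -1.1847 \cdot 10^{-7}$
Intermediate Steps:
$o{\left(w,a \right)} = 34 + a + w$ ($o{\left(w,a \right)} = \left(a + w\right) + 34 = 34 + a + w$)
$M{\left(P \right)} = -312 + P^{2}$
$\frac{1}{-8444088 + M{\left(o{\left(18,6 \right)} \right)}} = \frac{1}{-8444088 - \left(312 - \left(34 + 6 + 18\right)^{2}\right)} = \frac{1}{-8444088 - \left(312 - 58^{2}\right)} = \frac{1}{-8444088 + \left(-312 + 3364\right)} = \frac{1}{-8444088 + 3052} = \frac{1}{-8441036} = - \frac{1}{8441036}$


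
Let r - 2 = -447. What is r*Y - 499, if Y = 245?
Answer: -109524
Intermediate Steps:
r = -445 (r = 2 - 447 = -445)
r*Y - 499 = -445*245 - 499 = -109025 - 499 = -109524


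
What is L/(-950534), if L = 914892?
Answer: -457446/475267 ≈ -0.96250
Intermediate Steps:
L/(-950534) = 914892/(-950534) = 914892*(-1/950534) = -457446/475267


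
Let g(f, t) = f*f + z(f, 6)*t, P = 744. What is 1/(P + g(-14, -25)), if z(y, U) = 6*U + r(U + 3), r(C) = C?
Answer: -1/185 ≈ -0.0054054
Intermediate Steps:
z(y, U) = 3 + 7*U (z(y, U) = 6*U + (U + 3) = 6*U + (3 + U) = 3 + 7*U)
g(f, t) = f² + 45*t (g(f, t) = f*f + (3 + 7*6)*t = f² + (3 + 42)*t = f² + 45*t)
1/(P + g(-14, -25)) = 1/(744 + ((-14)² + 45*(-25))) = 1/(744 + (196 - 1125)) = 1/(744 - 929) = 1/(-185) = -1/185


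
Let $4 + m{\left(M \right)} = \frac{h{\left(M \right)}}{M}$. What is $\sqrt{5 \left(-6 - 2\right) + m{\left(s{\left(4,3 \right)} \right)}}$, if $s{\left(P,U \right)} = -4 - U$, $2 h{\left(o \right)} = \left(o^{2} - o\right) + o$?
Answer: $\frac{i \sqrt{190}}{2} \approx 6.892 i$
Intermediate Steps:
$h{\left(o \right)} = \frac{o^{2}}{2}$ ($h{\left(o \right)} = \frac{\left(o^{2} - o\right) + o}{2} = \frac{o^{2}}{2}$)
$m{\left(M \right)} = -4 + \frac{M}{2}$ ($m{\left(M \right)} = -4 + \frac{\frac{1}{2} M^{2}}{M} = -4 + \frac{M}{2}$)
$\sqrt{5 \left(-6 - 2\right) + m{\left(s{\left(4,3 \right)} \right)}} = \sqrt{5 \left(-6 - 2\right) - \left(4 - \frac{-4 - 3}{2}\right)} = \sqrt{5 \left(-8\right) - \left(4 - \frac{-4 - 3}{2}\right)} = \sqrt{-40 + \left(-4 + \frac{1}{2} \left(-7\right)\right)} = \sqrt{-40 - \frac{15}{2}} = \sqrt{- \frac{95}{2}} = \frac{i \sqrt{190}}{2}$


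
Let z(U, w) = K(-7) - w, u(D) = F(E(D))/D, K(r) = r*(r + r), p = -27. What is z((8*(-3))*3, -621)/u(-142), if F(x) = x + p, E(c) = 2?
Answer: 102098/25 ≈ 4083.9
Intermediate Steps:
K(r) = 2*r² (K(r) = r*(2*r) = 2*r²)
F(x) = -27 + x (F(x) = x - 27 = -27 + x)
u(D) = -25/D (u(D) = (-27 + 2)/D = -25/D)
z(U, w) = 98 - w (z(U, w) = 2*(-7)² - w = 2*49 - w = 98 - w)
z((8*(-3))*3, -621)/u(-142) = (98 - 1*(-621))/((-25/(-142))) = (98 + 621)/((-25*(-1/142))) = 719/(25/142) = 719*(142/25) = 102098/25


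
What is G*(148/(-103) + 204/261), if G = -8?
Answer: 46976/8961 ≈ 5.2423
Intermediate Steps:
G*(148/(-103) + 204/261) = -8*(148/(-103) + 204/261) = -8*(148*(-1/103) + 204*(1/261)) = -8*(-148/103 + 68/87) = -8*(-5872/8961) = 46976/8961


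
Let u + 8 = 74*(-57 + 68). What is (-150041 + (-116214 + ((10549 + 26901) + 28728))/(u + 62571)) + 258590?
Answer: 6879459937/63377 ≈ 1.0855e+5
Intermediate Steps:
u = 806 (u = -8 + 74*(-57 + 68) = -8 + 74*11 = -8 + 814 = 806)
(-150041 + (-116214 + ((10549 + 26901) + 28728))/(u + 62571)) + 258590 = (-150041 + (-116214 + ((10549 + 26901) + 28728))/(806 + 62571)) + 258590 = (-150041 + (-116214 + (37450 + 28728))/63377) + 258590 = (-150041 + (-116214 + 66178)*(1/63377)) + 258590 = (-150041 - 50036*1/63377) + 258590 = (-150041 - 50036/63377) + 258590 = -9509198493/63377 + 258590 = 6879459937/63377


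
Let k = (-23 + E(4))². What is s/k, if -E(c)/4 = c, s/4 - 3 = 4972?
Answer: 19900/1521 ≈ 13.083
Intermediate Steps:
s = 19900 (s = 12 + 4*4972 = 12 + 19888 = 19900)
E(c) = -4*c
k = 1521 (k = (-23 - 4*4)² = (-23 - 16)² = (-39)² = 1521)
s/k = 19900/1521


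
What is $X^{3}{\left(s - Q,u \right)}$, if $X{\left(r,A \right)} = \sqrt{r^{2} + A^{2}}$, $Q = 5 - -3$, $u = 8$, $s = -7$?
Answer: $4913$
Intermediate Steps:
$Q = 8$ ($Q = 5 + 3 = 8$)
$X{\left(r,A \right)} = \sqrt{A^{2} + r^{2}}$
$X^{3}{\left(s - Q,u \right)} = \left(\sqrt{8^{2} + \left(-7 - 8\right)^{2}}\right)^{3} = \left(\sqrt{64 + \left(-7 - 8\right)^{2}}\right)^{3} = \left(\sqrt{64 + \left(-15\right)^{2}}\right)^{3} = \left(\sqrt{64 + 225}\right)^{3} = \left(\sqrt{289}\right)^{3} = 17^{3} = 4913$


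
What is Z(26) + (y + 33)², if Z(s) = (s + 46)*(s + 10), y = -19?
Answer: 2788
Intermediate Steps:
Z(s) = (10 + s)*(46 + s) (Z(s) = (46 + s)*(10 + s) = (10 + s)*(46 + s))
Z(26) + (y + 33)² = (460 + 26² + 56*26) + (-19 + 33)² = (460 + 676 + 1456) + 14² = 2592 + 196 = 2788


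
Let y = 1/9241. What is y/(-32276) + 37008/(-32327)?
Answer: -11038099224455/9641932354732 ≈ -1.1448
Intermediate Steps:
y = 1/9241 ≈ 0.00010821
y/(-32276) + 37008/(-32327) = (1/9241)/(-32276) + 37008/(-32327) = (1/9241)*(-1/32276) + 37008*(-1/32327) = -1/298262516 - 37008/32327 = -11038099224455/9641932354732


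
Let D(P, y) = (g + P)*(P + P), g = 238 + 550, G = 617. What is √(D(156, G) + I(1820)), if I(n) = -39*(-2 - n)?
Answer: √365586 ≈ 604.64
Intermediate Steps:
I(n) = 78 + 39*n
g = 788
D(P, y) = 2*P*(788 + P) (D(P, y) = (788 + P)*(P + P) = (788 + P)*(2*P) = 2*P*(788 + P))
√(D(156, G) + I(1820)) = √(2*156*(788 + 156) + (78 + 39*1820)) = √(2*156*944 + (78 + 70980)) = √(294528 + 71058) = √365586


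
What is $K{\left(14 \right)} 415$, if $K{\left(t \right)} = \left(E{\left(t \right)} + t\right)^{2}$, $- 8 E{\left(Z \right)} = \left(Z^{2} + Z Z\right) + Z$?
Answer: $\frac{8967735}{16} \approx 5.6048 \cdot 10^{5}$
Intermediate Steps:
$E{\left(Z \right)} = - \frac{Z^{2}}{4} - \frac{Z}{8}$ ($E{\left(Z \right)} = - \frac{\left(Z^{2} + Z Z\right) + Z}{8} = - \frac{\left(Z^{2} + Z^{2}\right) + Z}{8} = - \frac{2 Z^{2} + Z}{8} = - \frac{Z + 2 Z^{2}}{8} = - \frac{Z^{2}}{4} - \frac{Z}{8}$)
$K{\left(t \right)} = \left(t - \frac{t \left(1 + 2 t\right)}{8}\right)^{2}$ ($K{\left(t \right)} = \left(- \frac{t \left(1 + 2 t\right)}{8} + t\right)^{2} = \left(t - \frac{t \left(1 + 2 t\right)}{8}\right)^{2}$)
$K{\left(14 \right)} 415 = \frac{14^{2} \left(-7 + 2 \cdot 14\right)^{2}}{64} \cdot 415 = \frac{1}{64} \cdot 196 \left(-7 + 28\right)^{2} \cdot 415 = \frac{1}{64} \cdot 196 \cdot 21^{2} \cdot 415 = \frac{1}{64} \cdot 196 \cdot 441 \cdot 415 = \frac{21609}{16} \cdot 415 = \frac{8967735}{16}$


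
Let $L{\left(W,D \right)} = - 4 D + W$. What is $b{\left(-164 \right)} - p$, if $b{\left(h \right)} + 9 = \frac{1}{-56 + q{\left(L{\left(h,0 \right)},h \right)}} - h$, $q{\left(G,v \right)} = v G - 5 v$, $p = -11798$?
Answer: $\frac{330619981}{27660} \approx 11953.0$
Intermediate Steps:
$L{\left(W,D \right)} = W - 4 D$
$q{\left(G,v \right)} = - 5 v + G v$ ($q{\left(G,v \right)} = G v - 5 v = - 5 v + G v$)
$b{\left(h \right)} = -9 + \frac{1}{-56 + h \left(-5 + h\right)} - h$ ($b{\left(h \right)} = -9 - \left(h - \frac{1}{-56 + h \left(-5 + \left(h - 0\right)\right)}\right) = -9 - \left(h - \frac{1}{-56 + h \left(-5 + \left(h + 0\right)\right)}\right) = -9 - \left(h - \frac{1}{-56 + h \left(-5 + h\right)}\right) = -9 + \frac{1}{-56 + h \left(-5 + h\right)} - h$)
$b{\left(-164 \right)} - p = \frac{505 - \left(-164\right)^{3} - 4 \left(-164\right)^{2} + 101 \left(-164\right)}{-56 + \left(-164\right)^{2} - -820} - -11798 = \frac{505 - -4410944 - 107584 - 16564}{-56 + 26896 + 820} + 11798 = \frac{505 + 4410944 - 107584 - 16564}{27660} + 11798 = \frac{1}{27660} \cdot 4287301 + 11798 = \frac{4287301}{27660} + 11798 = \frac{330619981}{27660}$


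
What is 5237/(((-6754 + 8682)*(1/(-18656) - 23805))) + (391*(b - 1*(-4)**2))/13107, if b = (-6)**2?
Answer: 49224184160296/82519795016691 ≈ 0.59651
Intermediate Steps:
b = 36
5237/(((-6754 + 8682)*(1/(-18656) - 23805))) + (391*(b - 1*(-4)**2))/13107 = 5237/(((-6754 + 8682)*(1/(-18656) - 23805))) + (391*(36 - 1*(-4)**2))/13107 = 5237/((1928*(-1/18656 - 23805))) + (391*(36 - 1*16))*(1/13107) = 5237/((1928*(-444106081/18656))) + (391*(36 - 16))*(1/13107) = 5237/(-107029565521/2332) + (391*20)*(1/13107) = 5237*(-2332/107029565521) + 7820*(1/13107) = -12212684/107029565521 + 460/771 = 49224184160296/82519795016691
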